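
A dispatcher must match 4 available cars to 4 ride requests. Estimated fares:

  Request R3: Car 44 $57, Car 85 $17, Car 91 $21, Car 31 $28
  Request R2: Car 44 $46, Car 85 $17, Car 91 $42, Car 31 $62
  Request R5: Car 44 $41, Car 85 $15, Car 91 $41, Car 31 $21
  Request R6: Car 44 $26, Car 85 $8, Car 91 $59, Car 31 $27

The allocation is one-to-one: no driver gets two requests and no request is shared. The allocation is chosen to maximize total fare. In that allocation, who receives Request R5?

This is the linear assignment problem.
Optimal: Car 44→Request R3 ($57), Car 85→Request R5 ($15), Car 91→Request R6 ($59), Car 31→Request R2 ($62) — total 57+15+59+62 = $193.
Row-greedy (each driver in turn takes its best remaining request) gives $154, worse by 39.
Car 85's own top request is Request R3 ($17), but forcing Car 85→Request R3 and reassigning the rest optimally gives only $179 — worse by 14.

Car 85 receives Request R5.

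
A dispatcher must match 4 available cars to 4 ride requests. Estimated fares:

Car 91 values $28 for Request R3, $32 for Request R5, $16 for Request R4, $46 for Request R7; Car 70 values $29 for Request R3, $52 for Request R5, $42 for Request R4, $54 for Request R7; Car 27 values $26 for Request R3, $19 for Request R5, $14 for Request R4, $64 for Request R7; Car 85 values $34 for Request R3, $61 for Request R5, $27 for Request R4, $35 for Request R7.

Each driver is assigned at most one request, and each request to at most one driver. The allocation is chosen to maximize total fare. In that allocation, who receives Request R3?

Optimal: Car 91→Request R3 ($28), Car 70→Request R4 ($42), Car 27→Request R7 ($64), Car 85→Request R5 ($61) — total 28+42+64+61 = $195.
Row-greedy (each driver in turn takes its best remaining request) gives $151, worse by 44.
Next-best assignment: Car 91→Request R7, Car 70→Request R4, Car 27→Request R3, Car 85→Request R5 = $175.
Swapping Car 70↔Car 85 (Car 70→Request R5 $52, Car 85→Request R4 $27) loses 24.
Checked against all permutations: $195 is optimal.
Car 91's own top request is Request R7 ($46), but forcing Car 91→Request R7 and reassigning the rest optimally gives only $175 — worse by 20.

Car 91 receives Request R3.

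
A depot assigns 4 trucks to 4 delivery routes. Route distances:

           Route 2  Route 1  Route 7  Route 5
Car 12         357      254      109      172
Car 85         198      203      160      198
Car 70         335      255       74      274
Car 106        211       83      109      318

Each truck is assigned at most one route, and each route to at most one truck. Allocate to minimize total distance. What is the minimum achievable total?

This is a one-to-one assignment (minimum-cost bipartite matching).
Optimal: Car 12→Route 5 (172 km), Car 85→Route 2 (198 km), Car 70→Route 7 (74 km), Car 106→Route 1 (83 km) — total 172+198+74+83 = 527 km.
Checked against all permutations: 527 km is optimal.

Minimum total: 527 km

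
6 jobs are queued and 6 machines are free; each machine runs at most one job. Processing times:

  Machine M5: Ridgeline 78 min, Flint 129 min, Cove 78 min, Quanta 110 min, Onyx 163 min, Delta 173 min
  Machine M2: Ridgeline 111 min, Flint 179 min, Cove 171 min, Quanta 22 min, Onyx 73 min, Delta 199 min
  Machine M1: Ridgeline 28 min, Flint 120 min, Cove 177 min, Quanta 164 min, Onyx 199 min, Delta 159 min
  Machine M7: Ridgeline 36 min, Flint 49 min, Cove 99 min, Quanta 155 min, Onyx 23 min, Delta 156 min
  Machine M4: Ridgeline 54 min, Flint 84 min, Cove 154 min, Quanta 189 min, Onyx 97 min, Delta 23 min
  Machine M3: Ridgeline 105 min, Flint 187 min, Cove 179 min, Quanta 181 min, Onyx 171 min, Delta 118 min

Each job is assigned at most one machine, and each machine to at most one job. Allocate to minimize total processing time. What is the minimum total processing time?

Min total: 353 min

Treat this as an assignment problem: match each job to one machine.
Optimal: Ridgeline→Machine M1 (28 min), Flint→Machine M4 (84 min), Cove→Machine M5 (78 min), Quanta→Machine M2 (22 min), Onyx→Machine M7 (23 min), Delta→Machine M3 (118 min) — total 28+84+78+22+23+118 = 353 min.
Min-entry greedy (repeatedly take the single cheapest remaining cell) gives 361 min, worse by 8.
Next-best assignment: Ridgeline→Machine M1, Flint→Machine M3, Cove→Machine M5, Quanta→Machine M2, Onyx→Machine M7, Delta→Machine M4 = 361 min.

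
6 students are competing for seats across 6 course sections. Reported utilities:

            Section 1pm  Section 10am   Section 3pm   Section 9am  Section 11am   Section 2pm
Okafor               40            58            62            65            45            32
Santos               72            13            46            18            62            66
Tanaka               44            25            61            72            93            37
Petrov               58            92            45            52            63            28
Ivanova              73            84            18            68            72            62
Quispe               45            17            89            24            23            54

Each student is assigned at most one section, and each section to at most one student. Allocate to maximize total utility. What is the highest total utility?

Maximum total: 478 points

This is a one-to-one assignment (maximum-weight bipartite matching).
Optimal: Okafor→Section 9am (65 points), Santos→Section 2pm (66 points), Tanaka→Section 11am (93 points), Petrov→Section 10am (92 points), Ivanova→Section 1pm (73 points), Quispe→Section 3pm (89 points) — total 65+66+93+92+73+89 = 478 points.
Column-greedy (each section in turn goes to its best remaining student) gives 420 points, worse by 58.
Next-best assignment: Okafor→Section 9am, Santos→Section 1pm, Tanaka→Section 11am, Petrov→Section 10am, Ivanova→Section 2pm, Quispe→Section 3pm = 473 points.
Swapping Quispe↔Okafor (Quispe→Section 9am 24 points, Okafor→Section 3pm 62 points) loses 68.
Every other assignment is strictly worse.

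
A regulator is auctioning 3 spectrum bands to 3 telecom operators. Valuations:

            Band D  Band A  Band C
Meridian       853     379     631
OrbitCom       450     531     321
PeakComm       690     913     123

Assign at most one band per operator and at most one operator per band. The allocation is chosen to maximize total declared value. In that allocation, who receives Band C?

Optimal: Meridian→Band D ($853M), OrbitCom→Band C ($321M), PeakComm→Band A ($913M) — total 853+321+913 = $2087M.
Row-greedy (each operator in turn takes its best remaining band) gives $1507M, worse by 580.
Next-best assignment: Meridian→Band C, OrbitCom→Band D, PeakComm→Band A = $1994M.
Checked against all permutations: $2087M is optimal.
OrbitCom's own top band is Band A ($531M), but forcing OrbitCom→Band A and reassigning the rest optimally gives only $1852M — worse by 235.

OrbitCom receives Band C.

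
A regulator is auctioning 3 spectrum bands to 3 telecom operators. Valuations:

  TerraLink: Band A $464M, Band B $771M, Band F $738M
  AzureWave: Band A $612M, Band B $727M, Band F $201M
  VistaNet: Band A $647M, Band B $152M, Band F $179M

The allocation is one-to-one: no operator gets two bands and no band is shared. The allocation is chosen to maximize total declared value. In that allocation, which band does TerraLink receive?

TerraLink receives Band F.

This is a one-to-one assignment (maximum-weight bipartite matching).
Optimal: TerraLink→Band F ($738M), AzureWave→Band B ($727M), VistaNet→Band A ($647M) — total 738+727+647 = $2112M.
Row-greedy (each operator in turn takes its best remaining band) gives $1562M, worse by 550.
TerraLink's own top band is Band B ($771M), but forcing TerraLink→Band B and reassigning the rest optimally gives only $1619M — worse by 493.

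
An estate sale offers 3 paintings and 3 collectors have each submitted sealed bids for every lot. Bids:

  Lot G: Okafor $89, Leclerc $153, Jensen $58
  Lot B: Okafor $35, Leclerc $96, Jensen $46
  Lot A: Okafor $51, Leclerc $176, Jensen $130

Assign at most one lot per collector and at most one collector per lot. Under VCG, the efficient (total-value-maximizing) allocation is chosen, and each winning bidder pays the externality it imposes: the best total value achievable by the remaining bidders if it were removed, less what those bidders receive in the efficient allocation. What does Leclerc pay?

Efficient allocation: Okafor→Lot B ($35), Leclerc→Lot G ($153), Jensen→Lot A ($130); total welfare W = $318.
Leclerc receives Lot G at value $153, so the others get W − 153 = $165.
Without Leclerc: best allocation of the remaining 2 bidders over all 3 lots is Okafor→Lot G ($89), Jensen→Lot A ($130), total $219.
VCG payment = (others' best without Leclerc) − (others' welfare with Leclerc) = 219 − 165 = $54.

Leclerc pays $54.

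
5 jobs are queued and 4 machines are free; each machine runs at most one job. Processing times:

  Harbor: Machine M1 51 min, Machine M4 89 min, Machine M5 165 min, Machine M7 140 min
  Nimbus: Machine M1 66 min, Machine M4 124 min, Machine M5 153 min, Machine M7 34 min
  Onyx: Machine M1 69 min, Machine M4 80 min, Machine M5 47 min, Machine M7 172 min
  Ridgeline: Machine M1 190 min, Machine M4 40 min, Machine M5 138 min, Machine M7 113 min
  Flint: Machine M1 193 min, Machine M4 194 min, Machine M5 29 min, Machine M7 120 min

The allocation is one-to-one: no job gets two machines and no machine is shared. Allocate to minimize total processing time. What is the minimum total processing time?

Optimal: Harbor→Machine M1 (51 min), Ridgeline→Machine M4 (40 min), Flint→Machine M5 (29 min), Nimbus→Machine M7 (34 min) — total 51+40+29+34 = 154 min.
Row-greedy (each job in turn takes its cheapest remaining machine) gives 172 min, worse by 18.
Next-best assignment: Harbor→Machine M1, Ridgeline→Machine M4, Onyx→Machine M5, Nimbus→Machine M7 = 172 min.

Min total: 154 min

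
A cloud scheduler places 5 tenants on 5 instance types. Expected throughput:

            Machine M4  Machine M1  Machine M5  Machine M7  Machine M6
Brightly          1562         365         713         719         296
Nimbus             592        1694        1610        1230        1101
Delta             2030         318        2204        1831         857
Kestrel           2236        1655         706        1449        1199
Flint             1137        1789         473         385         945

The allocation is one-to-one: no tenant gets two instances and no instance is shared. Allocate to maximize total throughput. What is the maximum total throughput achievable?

This is the linear assignment problem.
Optimal: Brightly→Machine M4 (1562 ops/s), Nimbus→Machine M6 (1101 ops/s), Delta→Machine M5 (2204 ops/s), Kestrel→Machine M7 (1449 ops/s), Flint→Machine M1 (1789 ops/s) — total 1562+1101+2204+1449+1789 = 8105 ops/s.
Max-entry greedy (repeatedly take the single best remaining cell) gives 7755 ops/s, worse by 350.
Next-best assignment: Brightly→Machine M7, Nimbus→Machine M6, Delta→Machine M5, Kestrel→Machine M4, Flint→Machine M1 = 8049 ops/s.

Maximum total: 8105 ops/s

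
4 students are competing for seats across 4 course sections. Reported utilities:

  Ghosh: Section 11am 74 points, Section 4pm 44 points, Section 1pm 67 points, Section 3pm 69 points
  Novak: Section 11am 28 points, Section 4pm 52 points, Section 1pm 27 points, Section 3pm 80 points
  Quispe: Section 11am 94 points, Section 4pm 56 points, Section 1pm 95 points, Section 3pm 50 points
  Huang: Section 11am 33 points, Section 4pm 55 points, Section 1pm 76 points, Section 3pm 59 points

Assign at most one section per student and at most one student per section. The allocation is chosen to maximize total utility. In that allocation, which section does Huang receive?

Huang receives Section 4pm.

This is the linear assignment problem.
Optimal: Ghosh→Section 11am (74 points), Novak→Section 3pm (80 points), Quispe→Section 1pm (95 points), Huang→Section 4pm (55 points) — total 74+80+95+55 = 304 points.
Column-greedy (each section in turn goes to its best remaining student) gives 296 points, worse by 8.
Huang's own top section is Section 1pm (76 points), but forcing Huang→Section 1pm and reassigning the rest optimally gives only 294 points — worse by 10.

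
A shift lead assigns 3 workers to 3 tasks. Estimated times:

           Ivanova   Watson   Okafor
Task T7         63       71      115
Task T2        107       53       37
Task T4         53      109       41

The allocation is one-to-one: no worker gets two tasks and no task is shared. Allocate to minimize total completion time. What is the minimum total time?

Optimal: Ivanova→Task T7 (63 min), Watson→Task T2 (53 min), Okafor→Task T4 (41 min) — total 63+53+41 = 157 min.
Min-entry greedy (repeatedly take the single cheapest remaining cell) gives 161 min, worse by 4.
Swapping Okafor↔Ivanova (Okafor→Task T7 115 min, Ivanova→Task T4 53 min) adds 64.

Min total: 157 min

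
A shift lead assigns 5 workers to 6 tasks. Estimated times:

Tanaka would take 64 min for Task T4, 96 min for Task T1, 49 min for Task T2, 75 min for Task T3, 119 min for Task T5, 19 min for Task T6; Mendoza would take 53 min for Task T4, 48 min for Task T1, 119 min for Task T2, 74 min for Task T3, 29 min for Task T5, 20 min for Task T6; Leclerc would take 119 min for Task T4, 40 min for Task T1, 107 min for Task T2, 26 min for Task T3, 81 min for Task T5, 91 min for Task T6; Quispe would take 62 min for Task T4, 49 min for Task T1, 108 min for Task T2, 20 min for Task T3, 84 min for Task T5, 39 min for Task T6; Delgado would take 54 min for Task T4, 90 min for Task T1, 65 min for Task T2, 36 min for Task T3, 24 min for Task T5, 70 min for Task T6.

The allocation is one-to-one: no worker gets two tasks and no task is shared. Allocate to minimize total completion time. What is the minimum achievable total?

Min total: 153 min

This is the linear assignment problem.
Optimal: Tanaka→Task T2 (49 min), Mendoza→Task T6 (20 min), Leclerc→Task T1 (40 min), Quispe→Task T3 (20 min), Delgado→Task T5 (24 min) — total 49+20+40+20+24 = 153 min.
Min-entry greedy (repeatedly take the single cheapest remaining cell) gives 156 min, worse by 3.
Next-best assignment: Tanaka→Task T6, Mendoza→Task T4, Leclerc→Task T1, Quispe→Task T3, Delgado→Task T5 = 156 min.
Swapping Tanaka↔Mendoza (Tanaka→Task T6 19 min, Mendoza→Task T2 119 min) adds 69.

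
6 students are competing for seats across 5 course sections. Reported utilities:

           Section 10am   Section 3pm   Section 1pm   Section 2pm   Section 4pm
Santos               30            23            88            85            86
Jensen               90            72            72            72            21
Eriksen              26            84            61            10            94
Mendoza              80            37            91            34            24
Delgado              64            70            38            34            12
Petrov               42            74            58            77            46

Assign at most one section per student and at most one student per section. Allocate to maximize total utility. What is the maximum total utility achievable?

Max total: 434 points

Treat this as an assignment problem: match each student to one section.
Optimal: Jensen→Section 10am (90 points), Petrov→Section 3pm (74 points), Mendoza→Section 1pm (91 points), Santos→Section 2pm (85 points), Eriksen→Section 4pm (94 points) — total 90+74+91+85+94 = 434 points.
Next-best assignment: Jensen→Section 10am, Delgado→Section 3pm, Mendoza→Section 1pm, Santos→Section 2pm, Eriksen→Section 4pm = 430 points.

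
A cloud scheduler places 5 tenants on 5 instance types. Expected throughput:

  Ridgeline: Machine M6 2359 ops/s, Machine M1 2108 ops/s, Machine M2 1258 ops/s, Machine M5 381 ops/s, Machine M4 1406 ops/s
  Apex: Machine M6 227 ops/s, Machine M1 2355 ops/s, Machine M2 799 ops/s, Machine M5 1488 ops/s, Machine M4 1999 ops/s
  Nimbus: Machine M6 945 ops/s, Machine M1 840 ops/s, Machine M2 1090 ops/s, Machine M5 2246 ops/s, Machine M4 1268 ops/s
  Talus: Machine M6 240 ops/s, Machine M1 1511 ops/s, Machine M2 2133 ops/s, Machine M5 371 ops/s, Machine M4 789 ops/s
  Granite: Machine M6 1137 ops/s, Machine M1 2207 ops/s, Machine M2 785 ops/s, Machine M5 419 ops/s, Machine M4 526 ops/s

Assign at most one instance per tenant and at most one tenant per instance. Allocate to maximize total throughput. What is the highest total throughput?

Max total: 10944 ops/s

Optimal: Ridgeline→Machine M6 (2359 ops/s), Apex→Machine M4 (1999 ops/s), Nimbus→Machine M5 (2246 ops/s), Talus→Machine M2 (2133 ops/s), Granite→Machine M1 (2207 ops/s) — total 2359+1999+2246+2133+2207 = 10944 ops/s.
Column-greedy (each instance in turn goes to its best remaining tenant) gives 9619 ops/s, worse by 1325.
Next-best assignment: Ridgeline→Machine M1, Apex→Machine M4, Nimbus→Machine M5, Talus→Machine M2, Granite→Machine M6 = 9623 ops/s.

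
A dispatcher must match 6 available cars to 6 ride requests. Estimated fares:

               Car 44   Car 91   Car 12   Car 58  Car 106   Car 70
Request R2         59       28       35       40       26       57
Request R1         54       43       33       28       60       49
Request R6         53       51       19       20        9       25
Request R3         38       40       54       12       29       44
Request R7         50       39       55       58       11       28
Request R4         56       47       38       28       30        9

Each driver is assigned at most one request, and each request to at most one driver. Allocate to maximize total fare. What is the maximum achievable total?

Max total: $336

Treat this as an assignment problem: match each driver to one request.
Optimal: Car 44→Request R4 ($56), Car 91→Request R6 ($51), Car 12→Request R3 ($54), Car 58→Request R7 ($58), Car 106→Request R1 ($60), Car 70→Request R2 ($57) — total 56+51+54+58+60+57 = $336.
Row-greedy (each driver in turn takes its best remaining request) gives $267, worse by 69.
Next-best assignment: Car 44→Request R6, Car 91→Request R4, Car 12→Request R3, Car 58→Request R7, Car 106→Request R1, Car 70→Request R2 = $329.
Checked against all permutations: $336 is optimal.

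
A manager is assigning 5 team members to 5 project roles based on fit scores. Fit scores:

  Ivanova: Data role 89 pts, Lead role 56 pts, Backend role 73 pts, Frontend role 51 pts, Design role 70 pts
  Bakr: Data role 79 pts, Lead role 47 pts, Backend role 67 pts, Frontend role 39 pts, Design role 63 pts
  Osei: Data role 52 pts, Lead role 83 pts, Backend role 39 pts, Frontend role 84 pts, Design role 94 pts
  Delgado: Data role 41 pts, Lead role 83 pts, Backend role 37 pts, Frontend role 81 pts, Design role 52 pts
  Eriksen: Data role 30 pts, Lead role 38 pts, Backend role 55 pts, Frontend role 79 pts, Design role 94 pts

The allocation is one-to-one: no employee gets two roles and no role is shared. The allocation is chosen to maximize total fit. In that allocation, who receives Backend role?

Optimal: Ivanova→Data role (89 pts), Bakr→Backend role (67 pts), Osei→Frontend role (84 pts), Delgado→Lead role (83 pts), Eriksen→Design role (94 pts) — total 89+67+84+83+94 = 417 pts.
Max-entry greedy (repeatedly take the single best remaining cell) gives 412 pts, worse by 5.
Next-best assignment: Ivanova→Data role, Bakr→Backend role, Osei→Lead role, Delgado→Frontend role, Eriksen→Design role = 414 pts.
Swapping Bakr↔Ivanova (Bakr→Data role 79 pts, Ivanova→Backend role 73 pts) loses 4.
Bakr's own top role is Data role (79 pts), but forcing Bakr→Data role and reassigning the rest optimally gives only 413 pts — worse by 4.

Bakr receives Backend role.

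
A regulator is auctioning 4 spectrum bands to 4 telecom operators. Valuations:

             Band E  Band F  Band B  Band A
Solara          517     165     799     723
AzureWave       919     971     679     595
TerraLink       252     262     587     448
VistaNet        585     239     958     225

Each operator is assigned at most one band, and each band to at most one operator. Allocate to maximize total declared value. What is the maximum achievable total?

Treat this as an assignment problem: match each operator to one band.
Optimal: Solara→Band A ($723M), AzureWave→Band F ($971M), TerraLink→Band E ($252M), VistaNet→Band B ($958M) — total 723+971+252+958 = $2904M.
Column-greedy (each band in turn goes to its best remaining operator) gives $2862M, worse by 42.
Checked against all permutations: $2904M is optimal.

Max total: $2904M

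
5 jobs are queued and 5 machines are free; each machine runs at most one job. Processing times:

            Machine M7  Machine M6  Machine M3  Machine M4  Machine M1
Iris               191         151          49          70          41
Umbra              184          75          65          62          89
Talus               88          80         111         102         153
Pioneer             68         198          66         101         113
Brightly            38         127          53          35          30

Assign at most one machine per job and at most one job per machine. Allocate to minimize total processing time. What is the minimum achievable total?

This is a one-to-one assignment (minimum-cost bipartite matching).
Optimal: Iris→Machine M1 (41 min), Umbra→Machine M4 (62 min), Talus→Machine M6 (80 min), Pioneer→Machine M3 (66 min), Brightly→Machine M7 (38 min) — total 41+62+80+66+38 = 287 min.
No other one-to-one assignment undercuts 287 min.

Minimum total: 287 min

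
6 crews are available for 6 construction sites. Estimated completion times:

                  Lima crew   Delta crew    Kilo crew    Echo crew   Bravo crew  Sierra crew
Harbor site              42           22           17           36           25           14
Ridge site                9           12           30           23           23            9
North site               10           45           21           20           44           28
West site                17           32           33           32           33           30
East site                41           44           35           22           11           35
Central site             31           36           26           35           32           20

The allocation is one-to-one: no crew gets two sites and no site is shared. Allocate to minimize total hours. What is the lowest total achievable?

This is a one-to-one assignment (minimum-cost bipartite matching).
Optimal: Lima crew→West site (17 hours), Delta crew→Ridge site (12 hours), Kilo crew→Harbor site (17 hours), Echo crew→North site (20 hours), Bravo crew→East site (11 hours), Sierra crew→Central site (20 hours) — total 17+12+17+20+11+20 = 97 hours.
Column-greedy (each site in turn goes to its cheapest remaining crew) gives 112 hours, worse by 15.
Next-best assignment: Lima crew→West site, Delta crew→Ridge site, Kilo crew→Central site, Echo crew→North site, Bravo crew→East site, Sierra crew→Harbor site = 100 hours.

Minimum total: 97 hours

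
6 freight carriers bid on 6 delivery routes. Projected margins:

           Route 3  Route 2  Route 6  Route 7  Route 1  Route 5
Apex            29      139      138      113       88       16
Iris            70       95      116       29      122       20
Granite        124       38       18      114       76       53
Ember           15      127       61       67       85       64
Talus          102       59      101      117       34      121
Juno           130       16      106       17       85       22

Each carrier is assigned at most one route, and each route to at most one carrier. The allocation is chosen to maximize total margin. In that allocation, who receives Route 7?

Optimal: Apex→Route 6 ($138k), Iris→Route 1 ($122k), Granite→Route 7 ($114k), Ember→Route 2 ($127k), Talus→Route 5 ($121k), Juno→Route 3 ($130k) — total 138+122+114+127+121+130 = $752k.
Next-best assignment: Apex→Route 7, Iris→Route 1, Granite→Route 3, Ember→Route 2, Talus→Route 5, Juno→Route 6 = $713k.
No other one-to-one assignment exceeds $752k.
Granite's own top route is Route 3 ($124k), but forcing Granite→Route 3 and reassigning the rest optimally gives only $713k — worse by 39.

Granite receives Route 7.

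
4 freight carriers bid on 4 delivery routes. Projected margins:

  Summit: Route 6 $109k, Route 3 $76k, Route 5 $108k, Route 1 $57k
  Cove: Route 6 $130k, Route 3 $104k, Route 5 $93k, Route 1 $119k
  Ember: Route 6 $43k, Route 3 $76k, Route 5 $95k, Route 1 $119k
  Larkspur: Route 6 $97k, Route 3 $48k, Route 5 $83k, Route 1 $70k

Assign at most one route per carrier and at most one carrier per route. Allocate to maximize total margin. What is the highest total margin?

Max total: $428k

Optimal: Summit→Route 5 ($108k), Cove→Route 3 ($104k), Ember→Route 1 ($119k), Larkspur→Route 6 ($97k) — total 108+104+119+97 = $428k.
Column-greedy (each route in turn goes to its best remaining carrier) gives $371k, worse by 57.
Next-best assignment: Summit→Route 6, Cove→Route 3, Ember→Route 1, Larkspur→Route 5 = $415k.
Swapping Ember↔Summit (Ember→Route 5 $95k, Summit→Route 1 $57k) loses 75.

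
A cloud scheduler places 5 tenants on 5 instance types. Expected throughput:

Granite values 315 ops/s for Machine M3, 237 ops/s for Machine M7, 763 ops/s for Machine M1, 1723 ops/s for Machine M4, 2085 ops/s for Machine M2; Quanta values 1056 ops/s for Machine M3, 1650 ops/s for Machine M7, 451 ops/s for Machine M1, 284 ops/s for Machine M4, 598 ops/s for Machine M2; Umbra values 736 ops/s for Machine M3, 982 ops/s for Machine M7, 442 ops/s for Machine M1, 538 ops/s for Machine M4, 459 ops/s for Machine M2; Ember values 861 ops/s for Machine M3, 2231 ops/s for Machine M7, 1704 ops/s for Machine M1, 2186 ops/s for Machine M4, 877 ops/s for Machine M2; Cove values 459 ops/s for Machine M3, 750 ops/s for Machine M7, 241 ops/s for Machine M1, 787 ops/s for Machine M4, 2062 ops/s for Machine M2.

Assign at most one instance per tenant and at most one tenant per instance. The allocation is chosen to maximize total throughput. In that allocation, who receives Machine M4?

Granite receives Machine M4.

Optimal: Granite→Machine M4 (1723 ops/s), Quanta→Machine M7 (1650 ops/s), Umbra→Machine M3 (736 ops/s), Ember→Machine M1 (1704 ops/s), Cove→Machine M2 (2062 ops/s) — total 1723+1650+736+1704+2062 = 7875 ops/s.
Max-entry greedy (repeatedly take the single best remaining cell) gives 6601 ops/s, worse by 1274.
Every other assignment is strictly worse.
Granite's own top instance is Machine M2 (2085 ops/s), but forcing Granite→Machine M2 and reassigning the rest optimally gives only 6962 ops/s — worse by 913.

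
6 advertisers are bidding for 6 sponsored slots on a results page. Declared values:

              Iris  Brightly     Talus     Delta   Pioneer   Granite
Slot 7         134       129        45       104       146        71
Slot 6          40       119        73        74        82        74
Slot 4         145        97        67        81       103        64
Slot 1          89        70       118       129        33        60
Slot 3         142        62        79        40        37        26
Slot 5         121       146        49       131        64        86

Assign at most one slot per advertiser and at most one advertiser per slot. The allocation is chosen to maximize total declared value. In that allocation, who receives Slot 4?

Granite receives Slot 4.

Optimal: Iris→Slot 3 ($142), Brightly→Slot 6 ($119), Talus→Slot 1 ($118), Delta→Slot 5 ($131), Pioneer→Slot 7 ($146), Granite→Slot 4 ($64) — total 142+119+118+131+146+64 = $720.
Max-entry greedy (repeatedly take the single best remaining cell) gives $719, worse by 1.
Next-best assignment: Iris→Slot 4, Brightly→Slot 5, Talus→Slot 3, Delta→Slot 1, Pioneer→Slot 7, Granite→Slot 6 = $719.
Swapping Granite↔Iris (Granite→Slot 3 $26, Iris→Slot 4 $145) loses 35.
No other one-to-one assignment exceeds $720.
Granite's own top slot is Slot 5 ($86), but forcing Granite→Slot 5 and reassigning the rest optimally gives only $704 — worse by 16.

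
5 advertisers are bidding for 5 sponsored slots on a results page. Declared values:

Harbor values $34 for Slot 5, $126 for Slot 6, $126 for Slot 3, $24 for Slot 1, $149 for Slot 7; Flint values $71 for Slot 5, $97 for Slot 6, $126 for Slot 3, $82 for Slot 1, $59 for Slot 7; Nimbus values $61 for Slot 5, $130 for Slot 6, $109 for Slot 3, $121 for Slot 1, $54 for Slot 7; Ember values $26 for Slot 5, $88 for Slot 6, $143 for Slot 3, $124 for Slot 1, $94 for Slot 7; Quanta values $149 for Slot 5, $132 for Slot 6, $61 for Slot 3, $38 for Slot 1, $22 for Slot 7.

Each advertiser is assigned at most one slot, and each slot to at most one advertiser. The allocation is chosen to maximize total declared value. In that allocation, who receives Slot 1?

Treat this as an assignment problem: match each advertiser to one slot.
Optimal: Harbor→Slot 7 ($149), Flint→Slot 3 ($126), Nimbus→Slot 6 ($130), Ember→Slot 1 ($124), Quanta→Slot 5 ($149) — total 149+126+130+124+149 = $678.
Ember's own top slot is Slot 3 ($143), but forcing Ember→Slot 3 and reassigning the rest optimally gives only $659 — worse by 19.

Ember receives Slot 1.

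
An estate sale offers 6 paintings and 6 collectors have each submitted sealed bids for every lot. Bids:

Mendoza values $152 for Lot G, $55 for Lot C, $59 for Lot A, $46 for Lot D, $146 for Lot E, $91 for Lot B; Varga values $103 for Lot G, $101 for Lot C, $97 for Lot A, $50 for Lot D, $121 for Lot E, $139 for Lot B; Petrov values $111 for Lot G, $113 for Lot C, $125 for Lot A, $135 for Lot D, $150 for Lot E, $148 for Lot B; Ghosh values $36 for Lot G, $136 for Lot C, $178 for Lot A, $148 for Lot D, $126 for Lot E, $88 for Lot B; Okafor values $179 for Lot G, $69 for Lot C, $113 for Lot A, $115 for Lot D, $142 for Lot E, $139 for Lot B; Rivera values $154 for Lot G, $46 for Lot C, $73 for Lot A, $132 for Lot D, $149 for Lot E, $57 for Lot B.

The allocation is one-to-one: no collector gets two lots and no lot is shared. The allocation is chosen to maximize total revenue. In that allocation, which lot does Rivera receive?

Optimal: Mendoza→Lot E ($146), Varga→Lot B ($139), Petrov→Lot C ($113), Ghosh→Lot A ($178), Okafor→Lot G ($179), Rivera→Lot D ($132) — total 146+139+113+178+179+132 = $887.
Column-greedy (each lot in turn goes to its best remaining collector) gives $857, worse by 30.
Next-best assignment: Mendoza→Lot E, Varga→Lot C, Petrov→Lot B, Ghosh→Lot A, Okafor→Lot G, Rivera→Lot D = $884.
Checked against all permutations: $887 is optimal.
Rivera's own top lot is Lot G ($154), but forcing Rivera→Lot G and reassigning the rest optimally gives only $853 — worse by 34.

Rivera receives Lot D.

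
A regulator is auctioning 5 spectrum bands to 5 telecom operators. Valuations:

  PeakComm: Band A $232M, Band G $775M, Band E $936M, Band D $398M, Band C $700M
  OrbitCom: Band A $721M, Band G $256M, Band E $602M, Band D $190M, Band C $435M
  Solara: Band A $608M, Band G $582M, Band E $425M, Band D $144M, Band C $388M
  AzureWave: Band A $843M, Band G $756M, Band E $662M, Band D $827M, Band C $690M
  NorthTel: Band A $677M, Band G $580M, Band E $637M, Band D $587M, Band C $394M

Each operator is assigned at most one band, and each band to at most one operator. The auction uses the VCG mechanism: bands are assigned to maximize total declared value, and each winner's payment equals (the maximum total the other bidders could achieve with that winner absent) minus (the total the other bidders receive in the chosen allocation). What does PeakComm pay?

Efficient allocation: PeakComm→Band E ($936M), OrbitCom→Band A ($721M), Solara→Band G ($582M), AzureWave→Band C ($690M), NorthTel→Band D ($587M); total welfare W = $3516M.
PeakComm receives Band E at value $936M, so the others get W − 936 = $2580M.
Without PeakComm: best allocation of the remaining 4 bidders over all 5 bands is OrbitCom→Band A ($721M), Solara→Band G ($582M), AzureWave→Band D ($827M), NorthTel→Band E ($637M), total $2767M.
VCG payment = (others' best without PeakComm) − (others' welfare with PeakComm) = 2767 − 2580 = $187M.

PeakComm pays $187M.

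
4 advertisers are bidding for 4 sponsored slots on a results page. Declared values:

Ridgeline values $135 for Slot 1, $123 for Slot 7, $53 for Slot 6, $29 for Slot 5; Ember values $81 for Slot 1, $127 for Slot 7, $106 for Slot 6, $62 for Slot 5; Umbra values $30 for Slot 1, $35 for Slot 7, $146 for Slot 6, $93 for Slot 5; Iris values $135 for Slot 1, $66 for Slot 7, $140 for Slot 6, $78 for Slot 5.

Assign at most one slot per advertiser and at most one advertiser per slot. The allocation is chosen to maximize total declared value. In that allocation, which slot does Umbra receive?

This is a one-to-one assignment (maximum-weight bipartite matching).
Optimal: Ridgeline→Slot 1 ($135), Ember→Slot 7 ($127), Umbra→Slot 5 ($93), Iris→Slot 6 ($140) — total 135+127+93+140 = $495.
Row-greedy (each advertiser in turn takes its best remaining slot) gives $486, worse by 9.
Swapping Ridgeline↔Iris (Ridgeline→Slot 6 $53, Iris→Slot 1 $135) loses 87.
Every other assignment is strictly worse.
Umbra's own top slot is Slot 6 ($146), but forcing Umbra→Slot 6 and reassigning the rest optimally gives only $486 — worse by 9.

Umbra receives Slot 5.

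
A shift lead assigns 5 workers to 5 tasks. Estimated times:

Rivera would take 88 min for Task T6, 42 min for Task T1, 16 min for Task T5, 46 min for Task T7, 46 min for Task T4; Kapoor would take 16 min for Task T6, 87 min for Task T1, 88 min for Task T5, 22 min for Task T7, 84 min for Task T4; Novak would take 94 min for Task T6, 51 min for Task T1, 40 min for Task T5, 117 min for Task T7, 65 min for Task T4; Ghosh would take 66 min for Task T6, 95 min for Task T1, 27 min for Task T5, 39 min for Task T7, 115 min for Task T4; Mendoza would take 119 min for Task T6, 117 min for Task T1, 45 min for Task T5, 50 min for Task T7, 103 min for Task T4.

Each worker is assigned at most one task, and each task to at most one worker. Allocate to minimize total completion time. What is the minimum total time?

Min total: 190 min

This is the linear assignment problem.
Optimal: Rivera→Task T4 (46 min), Kapoor→Task T6 (16 min), Novak→Task T1 (51 min), Ghosh→Task T5 (27 min), Mendoza→Task T7 (50 min) — total 46+16+51+27+50 = 190 min.
Row-greedy (each worker in turn takes its cheapest remaining task) gives 225 min, worse by 35.
Next-best assignment: Rivera→Task T4, Kapoor→Task T6, Novak→Task T1, Ghosh→Task T7, Mendoza→Task T5 = 197 min.
No other one-to-one assignment undercuts 190 min.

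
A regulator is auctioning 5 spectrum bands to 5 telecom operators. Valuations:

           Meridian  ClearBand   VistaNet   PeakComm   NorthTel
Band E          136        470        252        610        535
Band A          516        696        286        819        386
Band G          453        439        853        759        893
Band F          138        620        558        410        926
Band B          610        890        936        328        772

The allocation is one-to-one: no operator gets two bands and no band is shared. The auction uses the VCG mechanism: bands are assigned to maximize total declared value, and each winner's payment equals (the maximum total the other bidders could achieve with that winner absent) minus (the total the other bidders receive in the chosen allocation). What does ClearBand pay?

Efficient allocation: Meridian→Band A ($516M), ClearBand→Band B ($890M), VistaNet→Band G ($853M), PeakComm→Band E ($610M), NorthTel→Band F ($926M); total welfare W = $3795M.
ClearBand receives Band B at value $890M, so the others get W − 890 = $2905M.
Without ClearBand: best allocation of the remaining 4 bidders over all 5 bands is Meridian→Band B ($610M), VistaNet→Band G ($853M), PeakComm→Band A ($819M), NorthTel→Band F ($926M), total $3208M.
VCG payment = (others' best without ClearBand) − (others' welfare with ClearBand) = 3208 − 2905 = $303M.

ClearBand pays $303M.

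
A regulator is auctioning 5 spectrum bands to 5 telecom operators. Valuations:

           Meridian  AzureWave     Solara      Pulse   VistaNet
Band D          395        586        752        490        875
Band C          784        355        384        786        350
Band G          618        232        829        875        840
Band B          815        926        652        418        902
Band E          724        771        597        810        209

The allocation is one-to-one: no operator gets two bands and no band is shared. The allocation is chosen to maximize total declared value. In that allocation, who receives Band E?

This is a one-to-one assignment (maximum-weight bipartite matching).
Optimal: Meridian→Band C ($784M), AzureWave→Band B ($926M), Solara→Band G ($829M), Pulse→Band E ($810M), VistaNet→Band D ($875M) — total 784+926+829+810+875 = $4224M.
Column-greedy (each band in turn goes to its best remaining operator) gives $4140M, worse by 84.
Checked against all permutations: $4224M is optimal.
Pulse's own top band is Band G ($875M), but forcing Pulse→Band G and reassigning the rest optimally gives only $4084M — worse by 140.

Pulse receives Band E.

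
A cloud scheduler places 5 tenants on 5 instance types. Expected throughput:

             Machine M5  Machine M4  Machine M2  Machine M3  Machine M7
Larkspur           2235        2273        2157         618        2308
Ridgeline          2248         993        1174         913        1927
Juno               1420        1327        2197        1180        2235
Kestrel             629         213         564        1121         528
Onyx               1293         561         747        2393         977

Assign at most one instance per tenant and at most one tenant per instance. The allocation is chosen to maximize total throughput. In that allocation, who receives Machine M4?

Optimal: Larkspur→Machine M4 (2273 ops/s), Ridgeline→Machine M5 (2248 ops/s), Juno→Machine M7 (2235 ops/s), Kestrel→Machine M2 (564 ops/s), Onyx→Machine M3 (2393 ops/s) — total 2273+2248+2235+564+2393 = 9713 ops/s.
Max-entry greedy (repeatedly take the single best remaining cell) gives 9359 ops/s, worse by 354.
Larkspur's own top instance is Machine M7 (2308 ops/s), but forcing Larkspur→Machine M7 and reassigning the rest optimally gives only 9359 ops/s — worse by 354.

Larkspur receives Machine M4.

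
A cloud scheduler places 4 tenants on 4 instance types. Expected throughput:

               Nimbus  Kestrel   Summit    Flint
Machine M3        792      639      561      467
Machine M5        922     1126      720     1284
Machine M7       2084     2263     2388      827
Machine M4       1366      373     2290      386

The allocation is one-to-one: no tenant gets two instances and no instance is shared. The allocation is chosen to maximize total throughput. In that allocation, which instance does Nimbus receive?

Nimbus receives Machine M3.

Optimal: Nimbus→Machine M3 (792 ops/s), Kestrel→Machine M7 (2263 ops/s), Summit→Machine M4 (2290 ops/s), Flint→Machine M5 (1284 ops/s) — total 792+2263+2290+1284 = 6629 ops/s.
Max-entry greedy (repeatedly take the single best remaining cell) gives 5677 ops/s, worse by 952.
Next-best assignment: Nimbus→Machine M7, Kestrel→Machine M3, Summit→Machine M4, Flint→Machine M5 = 6297 ops/s.
Every other assignment is strictly worse.
Nimbus's own top instance is Machine M7 (2084 ops/s), but forcing Nimbus→Machine M7 and reassigning the rest optimally gives only 6297 ops/s — worse by 332.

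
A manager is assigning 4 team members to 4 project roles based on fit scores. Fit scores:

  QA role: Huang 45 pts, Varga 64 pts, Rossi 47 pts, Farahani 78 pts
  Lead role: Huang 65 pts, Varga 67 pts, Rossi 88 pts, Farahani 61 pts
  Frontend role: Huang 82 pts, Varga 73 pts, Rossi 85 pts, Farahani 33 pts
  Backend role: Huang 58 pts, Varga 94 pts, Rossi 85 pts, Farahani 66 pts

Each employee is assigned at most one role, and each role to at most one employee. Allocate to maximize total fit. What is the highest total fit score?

Optimal: Huang→Frontend role (82 pts), Varga→Backend role (94 pts), Rossi→Lead role (88 pts), Farahani→QA role (78 pts) — total 82+94+88+78 = 342 pts.
Checked against all permutations: 342 pts is optimal.

Max total: 342 pts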